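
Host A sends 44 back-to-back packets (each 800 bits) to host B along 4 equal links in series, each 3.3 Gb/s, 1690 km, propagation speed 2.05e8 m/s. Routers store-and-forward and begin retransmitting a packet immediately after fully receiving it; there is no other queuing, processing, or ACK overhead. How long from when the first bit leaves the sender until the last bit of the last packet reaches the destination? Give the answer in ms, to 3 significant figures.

Per-hop transmission t_tx = L/R = 800/3300000000 = 0.000242424 ms.
Per-hop propagation t_prop = 1690000/2.05e+08 = 8.2439 ms.
Pipeline fill: first packet needs 4·t_tx to clear all hops; remaining 43 packets each add one t_tx.
Total = (4+44-1)·t_tx + 4·t_prop = 47·0.000242424 + 4·8.2439 = 33.0 ms.

33.0 ms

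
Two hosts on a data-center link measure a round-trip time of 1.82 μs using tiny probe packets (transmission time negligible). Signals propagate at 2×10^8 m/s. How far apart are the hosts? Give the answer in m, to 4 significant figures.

182.0 m

One-way propagation = RTT/2 = 0.91 μs.
d = s × t = 200000000 × 9.1e-07 = 182.0 m.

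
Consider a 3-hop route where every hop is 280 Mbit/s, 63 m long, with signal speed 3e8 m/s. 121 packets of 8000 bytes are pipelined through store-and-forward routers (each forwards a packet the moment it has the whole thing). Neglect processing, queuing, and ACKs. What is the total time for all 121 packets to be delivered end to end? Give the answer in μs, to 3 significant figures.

Per-hop transmission t_tx = L/R = 64000/280000000 = 228.571 μs.
Per-hop propagation t_prop = 63/300000000 = 0.21 μs.
Pipeline fill: first packet needs 3·t_tx to clear all hops; remaining 120 packets each add one t_tx.
Total = (3+121-1)·t_tx + 3·t_prop = 123·228.571 + 3·0.21 = 28100 μs.

28100 μs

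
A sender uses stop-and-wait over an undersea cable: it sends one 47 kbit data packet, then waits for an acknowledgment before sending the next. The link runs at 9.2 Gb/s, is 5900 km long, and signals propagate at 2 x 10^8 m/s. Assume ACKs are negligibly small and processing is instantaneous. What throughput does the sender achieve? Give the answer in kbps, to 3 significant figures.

t_tx = L/R = 47000/9200000000 = 5.1087e-06 s.
t_prop = 5900000/200000000 = 0.0295 s; RTT = 0.059 s.
Cycle = t_tx + RTT = 0.0590051 s.
Throughput = L / cycle = 47000 / 0.0590051 = 797 kbps.

797 kbps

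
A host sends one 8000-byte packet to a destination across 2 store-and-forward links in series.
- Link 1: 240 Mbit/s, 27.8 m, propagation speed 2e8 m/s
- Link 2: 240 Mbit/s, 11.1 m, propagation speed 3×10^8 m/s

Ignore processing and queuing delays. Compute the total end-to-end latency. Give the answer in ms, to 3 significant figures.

0.534 ms

L = 8000 × 8 = 64000 bits.
Transmission delay per hop = L/R = 64000/240000000 = 0.266667 ms; 2 hops → 0.533333 ms.
Propagation delays (d/s per hop): 0.000139, 3.7e-05 ms; sum = 0.000176 ms.
End-to-end = 0.534 ms.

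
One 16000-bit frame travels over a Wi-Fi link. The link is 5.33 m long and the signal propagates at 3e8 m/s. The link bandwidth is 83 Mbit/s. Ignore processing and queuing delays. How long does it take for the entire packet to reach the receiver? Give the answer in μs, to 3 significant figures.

193 μs

Transmission delay = L/R = 16000 / 83000000 = 192.771 μs.
Propagation delay = d/s = 5.33 m / 300000000 m/s = 0.0177667 μs.
Total = 193 μs.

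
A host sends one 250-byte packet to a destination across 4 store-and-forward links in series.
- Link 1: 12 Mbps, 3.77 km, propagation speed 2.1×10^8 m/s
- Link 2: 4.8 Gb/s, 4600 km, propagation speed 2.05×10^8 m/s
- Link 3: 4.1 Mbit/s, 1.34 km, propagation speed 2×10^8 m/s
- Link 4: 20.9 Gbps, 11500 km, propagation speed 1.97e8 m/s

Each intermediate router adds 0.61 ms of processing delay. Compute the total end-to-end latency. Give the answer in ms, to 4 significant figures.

83.32 ms

L = 250 × 8 = 2000 bits.
Transmission delays (L/R per hop): 0.166667, 0.000416667, 0.487805, 9.56938e-05 ms; sum = 0.654984 ms.
Propagation delays (d/s per hop): 0.0179524, 22.439, 0.0067, 58.3756 ms; sum = 80.8393 ms.
Processing at 3 router(s): 3 × 0.61 ms = 1.83 ms.
End-to-end = 83.32 ms.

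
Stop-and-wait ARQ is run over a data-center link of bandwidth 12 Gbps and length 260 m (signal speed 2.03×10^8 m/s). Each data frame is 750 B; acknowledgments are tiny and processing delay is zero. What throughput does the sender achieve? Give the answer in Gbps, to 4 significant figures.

1.960 Gbps

t_tx = L/R = 6000/12000000000 = 5e-07 s.
t_prop = 260/2.03e+08 = 1.28079e-06 s; RTT = 2.56158e-06 s.
Cycle = t_tx + RTT = 3.06158e-06 s.
Throughput = L / cycle = 6000 / 3.06158e-06 = 1.960 Gbps.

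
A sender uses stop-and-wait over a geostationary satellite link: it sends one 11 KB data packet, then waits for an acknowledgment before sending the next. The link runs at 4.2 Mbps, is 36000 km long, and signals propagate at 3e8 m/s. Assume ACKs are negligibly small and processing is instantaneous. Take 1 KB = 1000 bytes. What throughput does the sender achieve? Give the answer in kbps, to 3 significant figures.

t_tx = L/R = 88000/4200000 = 0.0209524 s.
t_prop = 36000000/300000000 = 0.12 s; RTT = 0.24 s.
Cycle = t_tx + RTT = 0.260952 s.
Throughput = L / cycle = 88000 / 0.260952 = 337 kbps.

337 kbps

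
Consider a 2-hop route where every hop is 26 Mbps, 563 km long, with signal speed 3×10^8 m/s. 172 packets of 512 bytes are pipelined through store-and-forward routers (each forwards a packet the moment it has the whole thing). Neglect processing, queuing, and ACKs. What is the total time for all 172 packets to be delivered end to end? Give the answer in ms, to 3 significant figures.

Per-hop transmission t_tx = L/R = 4096/26000000 = 0.157538 ms.
Per-hop propagation t_prop = 563000/300000000 = 1.87667 ms.
Pipeline fill: first packet needs 2·t_tx to clear all hops; remaining 171 packets each add one t_tx.
Total = (2+172-1)·t_tx + 2·t_prop = 173·0.157538 + 2·1.87667 = 31.0 ms.

31.0 ms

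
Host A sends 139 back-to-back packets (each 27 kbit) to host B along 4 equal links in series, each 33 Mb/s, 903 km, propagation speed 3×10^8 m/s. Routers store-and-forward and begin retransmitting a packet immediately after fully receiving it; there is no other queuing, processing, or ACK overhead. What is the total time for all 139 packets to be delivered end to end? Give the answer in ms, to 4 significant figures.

128.2 ms

Per-hop transmission t_tx = L/R = 27000/33000000 = 0.818182 ms.
Per-hop propagation t_prop = 903000/300000000 = 3.01 ms.
Pipeline fill: first packet needs 4·t_tx to clear all hops; remaining 138 packets each add one t_tx.
Total = (4+139-1)·t_tx + 4·t_prop = 142·0.818182 + 4·3.01 = 128.2 ms.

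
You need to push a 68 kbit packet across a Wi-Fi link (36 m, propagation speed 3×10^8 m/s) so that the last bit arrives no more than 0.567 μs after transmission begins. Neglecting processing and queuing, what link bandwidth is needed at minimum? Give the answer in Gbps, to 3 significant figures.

152 Gbps

Propagation delay = 36 / 300000000 = 0.12 μs.
Transmission budget = 0.567 − 0.12 = 0.447 μs.
R ≥ L / t_tx = 68000 bits / 4.47e-07 s = 152 Gbps.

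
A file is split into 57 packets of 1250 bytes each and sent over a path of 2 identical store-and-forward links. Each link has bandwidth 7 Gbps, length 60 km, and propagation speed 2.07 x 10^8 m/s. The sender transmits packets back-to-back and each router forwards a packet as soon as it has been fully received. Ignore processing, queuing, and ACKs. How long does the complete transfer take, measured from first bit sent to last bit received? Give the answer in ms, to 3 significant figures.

0.663 ms

Per-hop transmission t_tx = L/R = 10000/7000000000 = 0.00142857 ms.
Per-hop propagation t_prop = 60000/2.07e+08 = 0.289855 ms.
Pipeline fill: first packet needs 2·t_tx to clear all hops; remaining 56 packets each add one t_tx.
Total = (2+57-1)·t_tx + 2·t_prop = 58·0.00142857 + 2·0.289855 = 0.663 ms.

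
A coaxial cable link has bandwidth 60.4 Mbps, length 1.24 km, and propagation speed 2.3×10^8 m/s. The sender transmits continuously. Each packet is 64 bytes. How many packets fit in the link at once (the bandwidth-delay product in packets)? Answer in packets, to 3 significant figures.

Propagation delay = 1240 / 2.3e+08 = 5.3913e-06 s.
BDP = R × t_prop = 60400000 × 5.3913e-06 = 325.635 bits.
In packets of 512 bits: 0.636 packets.

0.636 packets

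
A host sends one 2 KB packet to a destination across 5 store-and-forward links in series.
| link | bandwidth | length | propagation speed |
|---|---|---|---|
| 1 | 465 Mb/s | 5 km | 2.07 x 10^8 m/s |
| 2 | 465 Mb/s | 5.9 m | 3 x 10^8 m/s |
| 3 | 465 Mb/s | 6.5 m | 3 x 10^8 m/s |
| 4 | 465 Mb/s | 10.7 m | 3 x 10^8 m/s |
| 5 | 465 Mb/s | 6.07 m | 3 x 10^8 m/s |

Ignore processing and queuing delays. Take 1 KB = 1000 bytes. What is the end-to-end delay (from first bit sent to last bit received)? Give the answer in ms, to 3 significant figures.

L = 16000 bits.
Transmission delay per hop = L/R = 16000/465000000 = 0.0344086 ms; 5 hops → 0.172043 ms.
Propagation delays (d/s per hop): 0.0241546, 1.96667e-05, 2.16667e-05, 3.56667e-05, 2.02333e-05 ms; sum = 0.0242518 ms.
End-to-end = 0.196 ms.

0.196 ms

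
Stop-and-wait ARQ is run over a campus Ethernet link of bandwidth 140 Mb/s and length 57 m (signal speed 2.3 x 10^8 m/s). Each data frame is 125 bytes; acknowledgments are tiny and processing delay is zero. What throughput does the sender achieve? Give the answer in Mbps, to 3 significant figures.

t_tx = L/R = 1000/140000000 = 7.14286e-06 s.
t_prop = 57/2.3e+08 = 2.47826e-07 s; RTT = 4.95652e-07 s.
Cycle = t_tx + RTT = 7.63851e-06 s.
Throughput = L / cycle = 1000 / 7.63851e-06 = 131 Mbps.

131 Mbps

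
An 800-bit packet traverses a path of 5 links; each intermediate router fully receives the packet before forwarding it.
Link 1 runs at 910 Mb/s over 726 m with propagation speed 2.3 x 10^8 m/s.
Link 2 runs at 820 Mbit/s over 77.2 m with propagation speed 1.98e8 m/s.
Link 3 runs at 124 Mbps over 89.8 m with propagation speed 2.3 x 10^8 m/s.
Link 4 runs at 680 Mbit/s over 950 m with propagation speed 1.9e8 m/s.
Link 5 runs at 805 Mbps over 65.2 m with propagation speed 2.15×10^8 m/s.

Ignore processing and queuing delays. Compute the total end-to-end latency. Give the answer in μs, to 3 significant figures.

19.7 μs

Transmission delays (L/R per hop): 0.879121, 0.97561, 6.45161, 1.17647, 0.993789 μs; sum = 10.4766 μs.
Propagation delays (d/s per hop): 3.15652, 0.389899, 0.390435, 5, 0.303256 μs; sum = 9.24011 μs.
End-to-end = 19.7 μs.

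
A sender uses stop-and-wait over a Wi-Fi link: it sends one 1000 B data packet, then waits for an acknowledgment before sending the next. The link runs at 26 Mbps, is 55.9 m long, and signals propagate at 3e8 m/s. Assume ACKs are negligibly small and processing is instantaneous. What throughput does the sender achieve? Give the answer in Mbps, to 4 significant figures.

t_tx = L/R = 8000/26000000 = 0.000307692 s.
t_prop = 55.9/300000000 = 1.86333e-07 s; RTT = 3.72667e-07 s.
Cycle = t_tx + RTT = 0.000308065 s.
Throughput = L / cycle = 8000 / 0.000308065 = 25.97 Mbps.

25.97 Mbps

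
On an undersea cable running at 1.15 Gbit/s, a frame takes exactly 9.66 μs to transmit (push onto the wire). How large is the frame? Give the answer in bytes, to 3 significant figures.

1390 bytes

L = R × t_tx = 1150000000 b/s × 9.66e-06 s = 11109 bits.
In bytes: 11109 / 8 = 1390 bytes.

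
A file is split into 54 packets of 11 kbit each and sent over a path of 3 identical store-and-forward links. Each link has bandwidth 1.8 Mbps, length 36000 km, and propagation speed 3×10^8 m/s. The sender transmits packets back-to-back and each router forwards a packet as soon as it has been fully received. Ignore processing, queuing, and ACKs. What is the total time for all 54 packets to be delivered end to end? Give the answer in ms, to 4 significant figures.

702.2 ms

Per-hop transmission t_tx = L/R = 11000/1800000 = 6.11111 ms.
Per-hop propagation t_prop = 36000000/300000000 = 120 ms.
Pipeline fill: first packet needs 3·t_tx to clear all hops; remaining 53 packets each add one t_tx.
Total = (3+54-1)·t_tx + 3·t_prop = 56·6.11111 + 3·120 = 702.2 ms.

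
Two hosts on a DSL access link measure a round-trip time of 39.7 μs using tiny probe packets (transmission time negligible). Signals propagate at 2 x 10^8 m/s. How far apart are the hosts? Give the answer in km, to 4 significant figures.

One-way propagation = RTT/2 = 19.85 μs.
d = s × t = 200000000 × 1.985e-05 = 3.970 km.

3.970 km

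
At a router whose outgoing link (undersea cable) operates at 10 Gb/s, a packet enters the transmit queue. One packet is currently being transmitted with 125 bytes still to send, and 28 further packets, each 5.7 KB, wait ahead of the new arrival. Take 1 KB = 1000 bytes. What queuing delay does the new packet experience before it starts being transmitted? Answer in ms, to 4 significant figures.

Each queued packet: L/R = 45600/10000000000 = 0.00456 ms.
28 queued → 0.12768 ms.
Plus remaining 1000 bits of current packet: 0.0001 ms.
Queuing delay = 0.1278 ms.

0.1278 ms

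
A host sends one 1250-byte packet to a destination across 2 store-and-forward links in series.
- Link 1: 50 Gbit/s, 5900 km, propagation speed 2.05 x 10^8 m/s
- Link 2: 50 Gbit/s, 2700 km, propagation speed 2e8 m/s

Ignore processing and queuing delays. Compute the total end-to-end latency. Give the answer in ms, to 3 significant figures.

42.3 ms

L = 1250 × 8 = 10000 bits.
Transmission delay per hop = L/R = 10000/50000000000 = 0.0002 ms; 2 hops → 0.0004 ms.
Propagation delays (d/s per hop): 28.7805, 13.5 ms; sum = 42.2805 ms.
End-to-end = 42.3 ms.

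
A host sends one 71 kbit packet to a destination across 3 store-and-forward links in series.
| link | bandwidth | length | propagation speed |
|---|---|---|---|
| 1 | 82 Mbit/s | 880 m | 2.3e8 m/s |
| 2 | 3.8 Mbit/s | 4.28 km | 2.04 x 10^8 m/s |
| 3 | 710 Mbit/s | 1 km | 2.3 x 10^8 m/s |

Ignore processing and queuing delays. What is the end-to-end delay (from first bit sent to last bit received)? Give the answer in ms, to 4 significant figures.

L = 71000 bits.
Transmission delays (L/R per hop): 0.865854, 18.6842, 0.1 ms; sum = 19.6501 ms.
Propagation delays (d/s per hop): 0.00382609, 0.0209804, 0.00434783 ms; sum = 0.0291543 ms.
End-to-end = 19.68 ms.

19.68 ms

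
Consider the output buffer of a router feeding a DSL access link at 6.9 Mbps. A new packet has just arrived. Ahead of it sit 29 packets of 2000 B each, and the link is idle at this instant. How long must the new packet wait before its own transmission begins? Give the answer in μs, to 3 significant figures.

67200 μs

Each queued packet: L/R = 16000/6900000 = 2318.84 μs.
29 queued → 67246.4 μs.
Queuing delay = 67200 μs.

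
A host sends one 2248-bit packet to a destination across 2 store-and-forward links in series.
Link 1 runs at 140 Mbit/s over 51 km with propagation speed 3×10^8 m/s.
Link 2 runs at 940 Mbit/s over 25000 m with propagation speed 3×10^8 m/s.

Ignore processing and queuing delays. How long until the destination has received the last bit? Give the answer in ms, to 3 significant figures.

0.272 ms

Transmission delays (L/R per hop): 0.0160571, 0.00239149 ms; sum = 0.0184486 ms.
Propagation delays (d/s per hop): 0.17, 0.0833333 ms; sum = 0.253333 ms.
End-to-end = 0.272 ms.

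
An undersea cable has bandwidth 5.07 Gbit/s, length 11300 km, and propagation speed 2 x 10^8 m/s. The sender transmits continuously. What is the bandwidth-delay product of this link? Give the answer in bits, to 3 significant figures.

Propagation delay = 11300000 / 200000000 = 0.0565 s.
BDP = R × t_prop = 5070000000 × 0.0565 = 286455000 bits.

286000000 bits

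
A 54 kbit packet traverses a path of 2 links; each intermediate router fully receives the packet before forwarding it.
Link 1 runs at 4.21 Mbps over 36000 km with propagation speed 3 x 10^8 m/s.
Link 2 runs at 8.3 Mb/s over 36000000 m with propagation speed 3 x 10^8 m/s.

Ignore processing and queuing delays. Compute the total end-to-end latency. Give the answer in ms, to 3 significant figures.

259 ms

L = 54000 bits.
Transmission delays (L/R per hop): 12.8266, 6.50602 ms; sum = 19.3326 ms.
Propagation delays (d/s per hop): 120, 120 ms; sum = 240 ms.
End-to-end = 259 ms.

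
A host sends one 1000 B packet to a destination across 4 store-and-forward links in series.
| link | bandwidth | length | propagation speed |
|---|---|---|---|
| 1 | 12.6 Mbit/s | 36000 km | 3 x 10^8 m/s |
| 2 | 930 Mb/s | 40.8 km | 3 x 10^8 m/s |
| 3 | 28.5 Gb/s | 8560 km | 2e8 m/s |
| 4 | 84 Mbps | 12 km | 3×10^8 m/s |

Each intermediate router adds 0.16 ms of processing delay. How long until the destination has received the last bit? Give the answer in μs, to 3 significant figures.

164000 μs

L = 1000 × 8 = 8000 bits.
Transmission delays (L/R per hop): 634.921, 8.60215, 0.280702, 95.2381 μs; sum = 739.042 μs.
Propagation delays (d/s per hop): 120000, 136, 42800, 40 μs; sum = 162976 μs.
Processing at 3 router(s): 3 × 0.16 ms = 480 μs.
End-to-end = 164000 μs.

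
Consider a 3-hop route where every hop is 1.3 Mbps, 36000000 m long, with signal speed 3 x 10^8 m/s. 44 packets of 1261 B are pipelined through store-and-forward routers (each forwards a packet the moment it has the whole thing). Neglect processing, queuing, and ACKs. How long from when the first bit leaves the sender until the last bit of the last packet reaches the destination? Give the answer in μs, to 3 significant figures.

Per-hop transmission t_tx = L/R = 10088/1300000 = 7760 μs.
Per-hop propagation t_prop = 36000000/300000000 = 120000 μs.
Pipeline fill: first packet needs 3·t_tx to clear all hops; remaining 43 packets each add one t_tx.
Total = (3+44-1)·t_tx + 3·t_prop = 46·7760 + 3·120000 = 717000 μs.

717000 μs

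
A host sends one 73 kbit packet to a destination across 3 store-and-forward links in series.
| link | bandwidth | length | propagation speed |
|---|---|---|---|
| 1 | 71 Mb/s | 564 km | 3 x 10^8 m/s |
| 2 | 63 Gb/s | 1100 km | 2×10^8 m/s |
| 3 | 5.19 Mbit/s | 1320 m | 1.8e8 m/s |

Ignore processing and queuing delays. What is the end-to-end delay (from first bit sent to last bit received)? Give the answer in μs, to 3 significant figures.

22500 μs

L = 73000 bits.
Transmission delays (L/R per hop): 1028.17, 1.15873, 14065.5 μs; sum = 15094.8 μs.
Propagation delays (d/s per hop): 1880, 5500, 7.33333 μs; sum = 7387.33 μs.
End-to-end = 22500 μs.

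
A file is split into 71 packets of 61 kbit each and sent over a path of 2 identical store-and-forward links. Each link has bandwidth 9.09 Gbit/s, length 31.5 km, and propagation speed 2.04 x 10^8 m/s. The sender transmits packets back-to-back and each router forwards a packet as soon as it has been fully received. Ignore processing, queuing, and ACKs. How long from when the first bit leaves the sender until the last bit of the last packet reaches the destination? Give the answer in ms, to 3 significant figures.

Per-hop transmission t_tx = L/R = 61000/9090000000 = 0.00671067 ms.
Per-hop propagation t_prop = 31500/204000000 = 0.154412 ms.
Pipeline fill: first packet needs 2·t_tx to clear all hops; remaining 70 packets each add one t_tx.
Total = (2+71-1)·t_tx + 2·t_prop = 72·0.00671067 + 2·0.154412 = 0.792 ms.

0.792 ms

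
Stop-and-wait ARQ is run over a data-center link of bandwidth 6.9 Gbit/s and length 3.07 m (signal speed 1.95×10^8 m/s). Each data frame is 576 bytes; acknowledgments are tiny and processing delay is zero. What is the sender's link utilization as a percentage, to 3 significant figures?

95.5 %

t_tx = L/R = 4608/6900000000 = 6.67826e-07 s.
t_prop = 3.07/195000000 = 1.57436e-08 s; RTT = 3.14872e-08 s.
Cycle = t_tx + RTT = 6.99313e-07 s.
Utilization = t_tx / cycle = 6.67826e-07/6.99313e-07 = 95.5 %.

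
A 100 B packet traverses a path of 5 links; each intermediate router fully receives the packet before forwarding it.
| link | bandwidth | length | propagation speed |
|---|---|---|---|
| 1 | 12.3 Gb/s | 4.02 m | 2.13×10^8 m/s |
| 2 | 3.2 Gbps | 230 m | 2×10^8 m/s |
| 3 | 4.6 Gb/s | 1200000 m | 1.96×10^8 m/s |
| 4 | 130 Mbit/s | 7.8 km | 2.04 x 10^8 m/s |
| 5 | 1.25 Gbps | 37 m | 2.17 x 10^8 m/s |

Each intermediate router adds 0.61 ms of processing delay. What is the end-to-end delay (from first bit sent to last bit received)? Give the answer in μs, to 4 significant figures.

L = 100 × 8 = 800 bits.
Transmission delays (L/R per hop): 0.0650407, 0.25, 0.173913, 6.15385, 0.64 μs; sum = 7.2828 μs.
Propagation delays (d/s per hop): 0.0188732, 1.15, 6122.45, 38.2353, 0.170507 μs; sum = 6162.02 μs.
Processing at 4 router(s): 4 × 0.61 ms = 2440 μs.
End-to-end = 8609 μs.

8609 μs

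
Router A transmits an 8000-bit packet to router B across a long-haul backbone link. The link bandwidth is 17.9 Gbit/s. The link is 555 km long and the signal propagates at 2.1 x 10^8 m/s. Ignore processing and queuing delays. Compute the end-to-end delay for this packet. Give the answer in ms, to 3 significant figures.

Transmission delay = L/R = 8000 / 17900000000 = 0.000446927 ms.
Propagation delay = d/s = 555000 m / 210000000 m/s = 2.64286 ms.
Total = 2.64 ms.

2.64 ms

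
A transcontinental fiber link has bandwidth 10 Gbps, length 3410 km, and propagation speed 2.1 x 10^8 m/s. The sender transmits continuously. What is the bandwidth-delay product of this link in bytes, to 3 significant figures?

20300000 bytes

Propagation delay = 3410000 / 210000000 = 0.0162381 s.
BDP = R × t_prop = 10000000000 × 0.0162381 = 162381000 bits.
In bytes: 162381000/8 = 20300000 bytes.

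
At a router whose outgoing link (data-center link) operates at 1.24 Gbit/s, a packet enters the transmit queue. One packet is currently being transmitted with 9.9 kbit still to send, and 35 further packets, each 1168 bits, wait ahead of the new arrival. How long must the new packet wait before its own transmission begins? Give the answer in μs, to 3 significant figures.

41.0 μs

Each queued packet: L/R = 1168/1240000000 = 0.941935 μs.
35 queued → 32.9677 μs.
Plus remaining 9900 bits of current packet: 7.98387 μs.
Queuing delay = 41.0 μs.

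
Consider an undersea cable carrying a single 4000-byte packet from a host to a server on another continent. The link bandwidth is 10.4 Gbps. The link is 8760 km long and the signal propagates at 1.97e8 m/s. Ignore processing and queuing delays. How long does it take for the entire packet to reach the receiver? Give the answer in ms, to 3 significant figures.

44.5 ms

L = 4000 × 8 = 32000 bits.
Transmission delay = L/R = 32000 / 10400000000 = 0.00307692 ms.
Propagation delay = d/s = 8760000 m / 197000000 m/s = 44.467 ms.
Total = 44.5 ms.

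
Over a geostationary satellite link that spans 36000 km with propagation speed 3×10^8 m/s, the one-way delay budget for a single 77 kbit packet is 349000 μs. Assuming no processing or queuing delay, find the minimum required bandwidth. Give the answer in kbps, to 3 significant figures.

336 kbps

Propagation delay = 36000000 / 300000000 = 120000 μs.
Transmission budget = 349000 − 120000 = 229000 μs.
R ≥ L / t_tx = 77000 bits / 0.229 s = 336 kbps.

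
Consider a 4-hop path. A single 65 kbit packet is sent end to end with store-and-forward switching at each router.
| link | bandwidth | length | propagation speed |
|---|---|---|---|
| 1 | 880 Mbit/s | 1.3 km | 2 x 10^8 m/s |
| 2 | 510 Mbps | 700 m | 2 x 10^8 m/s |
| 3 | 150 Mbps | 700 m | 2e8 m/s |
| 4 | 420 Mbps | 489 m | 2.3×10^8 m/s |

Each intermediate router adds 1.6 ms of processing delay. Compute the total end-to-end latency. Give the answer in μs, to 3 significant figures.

5610 μs

L = 65000 bits.
Transmission delays (L/R per hop): 73.8636, 127.451, 433.333, 154.762 μs; sum = 789.41 μs.
Propagation delays (d/s per hop): 6.5, 3.5, 3.5, 2.12609 μs; sum = 15.6261 μs.
Processing at 3 router(s): 3 × 1.6 ms = 4800 μs.
End-to-end = 5610 μs.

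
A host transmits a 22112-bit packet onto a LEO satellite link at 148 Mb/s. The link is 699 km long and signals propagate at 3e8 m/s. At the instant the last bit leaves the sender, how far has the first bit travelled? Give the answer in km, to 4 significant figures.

t_tx = L/R = 22112/148000000 = 0.000149405 s.
Distance = s × t_tx = 300000000 × 0.000149405 = 44.82 km.

44.82 km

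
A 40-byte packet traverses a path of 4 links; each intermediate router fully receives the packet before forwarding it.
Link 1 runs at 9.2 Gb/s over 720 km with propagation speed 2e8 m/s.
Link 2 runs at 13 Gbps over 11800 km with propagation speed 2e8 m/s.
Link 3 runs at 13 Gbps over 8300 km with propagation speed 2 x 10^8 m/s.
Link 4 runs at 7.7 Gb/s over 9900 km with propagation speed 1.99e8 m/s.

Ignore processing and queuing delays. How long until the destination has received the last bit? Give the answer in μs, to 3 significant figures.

154000 μs

L = 40 × 8 = 320 bits.
Transmission delays (L/R per hop): 0.0347826, 0.0246154, 0.0246154, 0.0415584 μs; sum = 0.125572 μs.
Propagation delays (d/s per hop): 3600, 59000, 41500, 49748.7 μs; sum = 153849 μs.
End-to-end = 154000 μs.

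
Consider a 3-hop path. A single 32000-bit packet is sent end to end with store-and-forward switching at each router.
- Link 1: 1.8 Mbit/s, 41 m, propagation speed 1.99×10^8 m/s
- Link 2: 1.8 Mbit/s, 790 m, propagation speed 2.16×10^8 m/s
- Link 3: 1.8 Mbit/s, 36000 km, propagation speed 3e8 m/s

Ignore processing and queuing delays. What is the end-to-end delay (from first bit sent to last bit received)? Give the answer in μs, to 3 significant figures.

173000 μs

Transmission delay per hop = L/R = 32000/1800000 = 17777.8 μs; 3 hops → 53333.3 μs.
Propagation delays (d/s per hop): 0.20603, 3.65741, 120000 μs; sum = 120004 μs.
End-to-end = 173000 μs.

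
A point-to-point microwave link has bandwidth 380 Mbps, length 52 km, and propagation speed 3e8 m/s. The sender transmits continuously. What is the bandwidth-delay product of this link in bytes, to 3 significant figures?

8230 bytes

Propagation delay = 52000 / 300000000 = 0.000173333 s.
BDP = R × t_prop = 380000000 × 0.000173333 = 65866.7 bits.
In bytes: 65866.7/8 = 8230 bytes.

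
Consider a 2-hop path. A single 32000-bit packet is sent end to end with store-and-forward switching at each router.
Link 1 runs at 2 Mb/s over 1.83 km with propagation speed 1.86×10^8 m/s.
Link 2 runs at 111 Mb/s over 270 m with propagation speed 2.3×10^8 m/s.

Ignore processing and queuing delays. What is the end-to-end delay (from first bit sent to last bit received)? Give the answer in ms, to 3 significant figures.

Transmission delays (L/R per hop): 16, 0.288288 ms; sum = 16.2883 ms.
Propagation delays (d/s per hop): 0.00983871, 0.00117391 ms; sum = 0.0110126 ms.
End-to-end = 16.3 ms.

16.3 ms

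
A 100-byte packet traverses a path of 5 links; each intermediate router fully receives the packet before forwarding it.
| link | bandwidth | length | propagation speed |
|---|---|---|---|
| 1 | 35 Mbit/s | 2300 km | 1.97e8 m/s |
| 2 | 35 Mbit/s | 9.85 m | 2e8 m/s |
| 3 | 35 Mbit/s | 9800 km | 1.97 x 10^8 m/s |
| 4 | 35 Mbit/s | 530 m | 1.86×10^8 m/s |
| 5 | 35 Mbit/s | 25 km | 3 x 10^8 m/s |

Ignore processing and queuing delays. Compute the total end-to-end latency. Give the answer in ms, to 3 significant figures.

61.6 ms

L = 100 × 8 = 800 bits.
Transmission delay per hop = L/R = 800/35000000 = 0.0228571 ms; 5 hops → 0.114286 ms.
Propagation delays (d/s per hop): 11.6751, 4.925e-05, 49.7462, 0.00284946, 0.0833333 ms; sum = 61.5076 ms.
End-to-end = 61.6 ms.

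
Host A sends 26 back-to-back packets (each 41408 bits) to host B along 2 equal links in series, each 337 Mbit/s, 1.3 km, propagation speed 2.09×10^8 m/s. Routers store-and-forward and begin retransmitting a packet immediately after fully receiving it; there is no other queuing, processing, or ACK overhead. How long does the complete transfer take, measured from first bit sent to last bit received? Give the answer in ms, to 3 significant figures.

3.33 ms

Per-hop transmission t_tx = L/R = 41408/337000000 = 0.122872 ms.
Per-hop propagation t_prop = 1300/209000000 = 0.0062201 ms.
Pipeline fill: first packet needs 2·t_tx to clear all hops; remaining 25 packets each add one t_tx.
Total = (2+26-1)·t_tx + 2·t_prop = 27·0.122872 + 2·0.0062201 = 3.33 ms.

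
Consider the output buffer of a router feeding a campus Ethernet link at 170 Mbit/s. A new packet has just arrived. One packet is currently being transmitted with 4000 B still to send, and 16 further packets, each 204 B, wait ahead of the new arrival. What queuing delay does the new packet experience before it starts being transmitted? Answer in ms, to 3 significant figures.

Each queued packet: L/R = 1632/170000000 = 0.0096 ms.
16 queued → 0.1536 ms.
Plus remaining 32000 bits of current packet: 0.188235 ms.
Queuing delay = 0.342 ms.

0.342 ms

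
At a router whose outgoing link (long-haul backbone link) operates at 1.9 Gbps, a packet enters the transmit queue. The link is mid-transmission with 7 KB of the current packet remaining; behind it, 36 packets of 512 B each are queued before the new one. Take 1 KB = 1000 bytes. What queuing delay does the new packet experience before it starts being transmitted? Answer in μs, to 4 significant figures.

Each queued packet: L/R = 4096/1900000000 = 2.15579 μs.
36 queued → 77.6084 μs.
Plus remaining 56000 bits of current packet: 29.4737 μs.
Queuing delay = 107.1 μs.

107.1 μs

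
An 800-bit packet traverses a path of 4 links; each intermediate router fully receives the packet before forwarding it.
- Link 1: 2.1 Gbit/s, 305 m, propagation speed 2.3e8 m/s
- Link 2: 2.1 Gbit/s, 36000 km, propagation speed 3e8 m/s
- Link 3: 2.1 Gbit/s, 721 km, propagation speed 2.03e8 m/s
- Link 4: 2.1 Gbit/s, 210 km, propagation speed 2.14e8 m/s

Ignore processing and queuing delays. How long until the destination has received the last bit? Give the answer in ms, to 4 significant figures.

124.5 ms

Transmission delay per hop = L/R = 800/2100000000 = 0.000380952 ms; 4 hops → 0.00152381 ms.
Propagation delays (d/s per hop): 0.00132609, 120, 3.55172, 0.981308 ms; sum = 124.534 ms.
End-to-end = 124.5 ms.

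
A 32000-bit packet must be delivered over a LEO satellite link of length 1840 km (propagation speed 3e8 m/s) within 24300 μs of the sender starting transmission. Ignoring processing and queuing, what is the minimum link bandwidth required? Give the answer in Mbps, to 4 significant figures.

Propagation delay = 1840000 / 300000000 = 6133.33 μs.
Transmission budget = 24300 − 6133.33 = 18166.7 μs.
R ≥ L / t_tx = 32000 bits / 0.0181667 s = 1.761 Mbps.

1.761 Mbps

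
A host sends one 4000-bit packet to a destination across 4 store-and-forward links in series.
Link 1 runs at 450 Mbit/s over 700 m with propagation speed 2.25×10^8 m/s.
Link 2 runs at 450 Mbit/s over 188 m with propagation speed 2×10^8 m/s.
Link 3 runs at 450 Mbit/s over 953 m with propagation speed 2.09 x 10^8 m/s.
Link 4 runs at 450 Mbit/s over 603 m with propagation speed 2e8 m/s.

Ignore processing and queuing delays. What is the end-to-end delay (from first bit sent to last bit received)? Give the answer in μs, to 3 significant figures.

Transmission delay per hop = L/R = 4000/450000000 = 8.88889 μs; 4 hops → 35.5556 μs.
Propagation delays (d/s per hop): 3.11111, 0.94, 4.55981, 3.015 μs; sum = 11.6259 μs.
End-to-end = 47.2 μs.

47.2 μs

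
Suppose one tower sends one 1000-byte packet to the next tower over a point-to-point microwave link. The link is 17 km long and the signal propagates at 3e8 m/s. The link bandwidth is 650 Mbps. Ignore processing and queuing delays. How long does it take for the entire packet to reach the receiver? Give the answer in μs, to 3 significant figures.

69.0 μs

L = 1000 × 8 = 8000 bits.
Transmission delay = L/R = 8000 / 650000000 = 12.3077 μs.
Propagation delay = d/s = 17000 m / 300000000 m/s = 56.6667 μs.
Total = 69.0 μs.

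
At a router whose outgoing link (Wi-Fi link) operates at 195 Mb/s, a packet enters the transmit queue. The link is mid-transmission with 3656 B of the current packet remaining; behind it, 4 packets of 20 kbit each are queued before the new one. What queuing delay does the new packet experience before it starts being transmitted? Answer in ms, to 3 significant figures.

Each queued packet: L/R = 20000/195000000 = 0.102564 ms.
4 queued → 0.410256 ms.
Plus remaining 29248 bits of current packet: 0.14999 ms.
Queuing delay = 0.560 ms.

0.560 ms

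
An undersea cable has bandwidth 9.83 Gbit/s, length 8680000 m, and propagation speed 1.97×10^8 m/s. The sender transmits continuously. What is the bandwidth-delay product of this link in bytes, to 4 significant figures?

Propagation delay = 8680000 / 197000000 = 0.0440609 s.
BDP = R × t_prop = 9830000000 × 0.0440609 = 433119000 bits.
In bytes: 433119000/8 = 54140000 bytes.

54140000 bytes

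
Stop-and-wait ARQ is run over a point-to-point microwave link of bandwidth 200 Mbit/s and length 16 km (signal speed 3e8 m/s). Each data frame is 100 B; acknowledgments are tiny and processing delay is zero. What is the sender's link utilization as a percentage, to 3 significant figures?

3.61 %

t_tx = L/R = 800/200000000 = 4e-06 s.
t_prop = 16000/300000000 = 5.33333e-05 s; RTT = 0.000106667 s.
Cycle = t_tx + RTT = 0.000110667 s.
Utilization = t_tx / cycle = 4e-06/0.000110667 = 3.61 %.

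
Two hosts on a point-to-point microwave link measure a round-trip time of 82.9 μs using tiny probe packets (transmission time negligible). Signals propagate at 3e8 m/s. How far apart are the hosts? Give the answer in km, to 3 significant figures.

12.4 km

One-way propagation = RTT/2 = 41.45 μs.
d = s × t = 300000000 × 4.145e-05 = 12.4 km.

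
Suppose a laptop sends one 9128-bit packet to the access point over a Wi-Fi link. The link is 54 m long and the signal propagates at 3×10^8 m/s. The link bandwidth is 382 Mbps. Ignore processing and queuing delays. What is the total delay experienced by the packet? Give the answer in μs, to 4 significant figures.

Transmission delay = L/R = 9128 / 382000000 = 23.8953 μs.
Propagation delay = d/s = 54 m / 300000000 m/s = 0.18 μs.
Total = 24.08 μs.

24.08 μs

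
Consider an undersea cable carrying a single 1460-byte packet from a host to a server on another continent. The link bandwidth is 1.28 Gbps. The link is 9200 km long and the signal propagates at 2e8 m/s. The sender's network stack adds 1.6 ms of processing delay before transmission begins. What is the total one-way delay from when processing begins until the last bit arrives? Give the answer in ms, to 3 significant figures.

47.6 ms

L = 1460 × 8 = 11680 bits.
Transmission delay = L/R = 11680 / 1280000000 = 0.009125 ms.
Propagation delay = d/s = 9200000 m / 200000000 m/s = 46 ms.
Plus processing delay 1.6 ms = 1.6 ms.
Total = 47.6 ms.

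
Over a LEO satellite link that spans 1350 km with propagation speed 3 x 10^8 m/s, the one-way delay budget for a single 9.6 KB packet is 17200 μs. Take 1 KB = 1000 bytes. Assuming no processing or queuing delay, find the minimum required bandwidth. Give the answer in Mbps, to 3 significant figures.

L = 76800 bits.
Propagation delay = 1350000 / 300000000 = 4500 μs.
Transmission budget = 17200 − 4500 = 12700 μs.
R ≥ L / t_tx = 76800 bits / 0.0127 s = 6.05 Mbps.

6.05 Mbps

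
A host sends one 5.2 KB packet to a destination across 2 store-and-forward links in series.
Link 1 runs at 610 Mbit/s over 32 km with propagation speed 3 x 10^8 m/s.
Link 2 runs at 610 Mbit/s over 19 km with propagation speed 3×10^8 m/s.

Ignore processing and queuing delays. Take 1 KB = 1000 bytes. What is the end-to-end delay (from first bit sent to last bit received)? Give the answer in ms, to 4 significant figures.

L = 41600 bits.
Transmission delay per hop = L/R = 41600/610000000 = 0.0681967 ms; 2 hops → 0.136393 ms.
Propagation delays (d/s per hop): 0.106667, 0.0633333 ms; sum = 0.17 ms.
End-to-end = 0.3064 ms.

0.3064 ms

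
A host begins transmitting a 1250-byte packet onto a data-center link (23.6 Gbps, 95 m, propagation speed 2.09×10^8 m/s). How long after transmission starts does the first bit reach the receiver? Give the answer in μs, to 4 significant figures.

0.4545 μs

First bit experiences only propagation delay: d/s = 95/209000000 = 0.4545 μs.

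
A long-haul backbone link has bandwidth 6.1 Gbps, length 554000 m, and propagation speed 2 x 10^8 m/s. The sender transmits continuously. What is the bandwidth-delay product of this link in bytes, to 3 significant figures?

2110000 bytes

Propagation delay = 554000 / 200000000 = 0.00277 s.
BDP = R × t_prop = 6100000000 × 0.00277 = 16897000 bits.
In bytes: 16897000/8 = 2110000 bytes.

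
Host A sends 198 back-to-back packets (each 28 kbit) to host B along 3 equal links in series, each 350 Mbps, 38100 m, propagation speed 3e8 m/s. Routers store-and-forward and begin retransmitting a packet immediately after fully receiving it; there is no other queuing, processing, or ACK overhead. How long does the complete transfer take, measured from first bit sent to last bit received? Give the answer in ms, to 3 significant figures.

Per-hop transmission t_tx = L/R = 28000/350000000 = 0.08 ms.
Per-hop propagation t_prop = 38100/300000000 = 0.127 ms.
Pipeline fill: first packet needs 3·t_tx to clear all hops; remaining 197 packets each add one t_tx.
Total = (3+198-1)·t_tx + 3·t_prop = 200·0.08 + 3·0.127 = 16.4 ms.

16.4 ms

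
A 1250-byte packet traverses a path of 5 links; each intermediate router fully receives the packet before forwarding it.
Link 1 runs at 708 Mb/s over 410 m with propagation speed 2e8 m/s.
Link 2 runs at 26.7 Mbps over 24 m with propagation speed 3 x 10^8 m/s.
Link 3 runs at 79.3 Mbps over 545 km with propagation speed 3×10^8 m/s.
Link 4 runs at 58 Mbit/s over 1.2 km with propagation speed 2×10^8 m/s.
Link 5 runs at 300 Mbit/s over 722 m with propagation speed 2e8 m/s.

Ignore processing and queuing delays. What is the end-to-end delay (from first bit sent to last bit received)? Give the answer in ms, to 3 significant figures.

2.55 ms

L = 1250 × 8 = 10000 bits.
Transmission delays (L/R per hop): 0.0141243, 0.374532, 0.126103, 0.172414, 0.0333333 ms; sum = 0.720507 ms.
Propagation delays (d/s per hop): 0.00205, 8e-05, 1.81667, 0.006, 0.00361 ms; sum = 1.82841 ms.
End-to-end = 2.55 ms.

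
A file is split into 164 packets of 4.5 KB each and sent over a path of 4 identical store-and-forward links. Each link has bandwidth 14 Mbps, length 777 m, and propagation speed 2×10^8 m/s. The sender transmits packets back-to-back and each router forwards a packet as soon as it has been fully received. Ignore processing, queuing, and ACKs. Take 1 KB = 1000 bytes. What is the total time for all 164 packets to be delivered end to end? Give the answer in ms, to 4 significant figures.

429.4 ms

Per-hop transmission t_tx = L/R = 36000/14000000 = 2.57143 ms.
Per-hop propagation t_prop = 777/200000000 = 0.003885 ms.
Pipeline fill: first packet needs 4·t_tx to clear all hops; remaining 163 packets each add one t_tx.
Total = (4+164-1)·t_tx + 4·t_prop = 167·2.57143 + 4·0.003885 = 429.4 ms.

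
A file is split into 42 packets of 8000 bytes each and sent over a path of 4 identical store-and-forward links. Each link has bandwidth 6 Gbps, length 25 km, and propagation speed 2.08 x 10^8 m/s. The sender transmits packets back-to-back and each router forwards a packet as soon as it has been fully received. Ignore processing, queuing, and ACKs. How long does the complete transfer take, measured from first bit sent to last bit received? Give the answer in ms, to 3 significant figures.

0.961 ms

Per-hop transmission t_tx = L/R = 64000/6000000000 = 0.0106667 ms.
Per-hop propagation t_prop = 25000/208000000 = 0.120192 ms.
Pipeline fill: first packet needs 4·t_tx to clear all hops; remaining 41 packets each add one t_tx.
Total = (4+42-1)·t_tx + 4·t_prop = 45·0.0106667 + 4·0.120192 = 0.961 ms.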